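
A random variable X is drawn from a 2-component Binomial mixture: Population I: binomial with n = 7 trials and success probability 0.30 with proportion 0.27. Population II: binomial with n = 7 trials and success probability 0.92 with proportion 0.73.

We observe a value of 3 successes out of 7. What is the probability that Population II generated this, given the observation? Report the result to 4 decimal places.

0.0131

Apply Bayes' rule: the posterior for each component is proportional to its prior times its likelihood at x.
Component likelihoods at x = 3 successes out of 7:
  L_I = 0.226894
  L_II = 0.00111633
Weight by the priors:
  π_I·L_I = 0.27 × 0.226894 = 0.0612615
  π_II·L_II = 0.73 × 0.00111633 = 0.000814919
Sum: 0.0612615 + 0.000814919 = 0.0620764
P(Population II | x) ≈ 0.0131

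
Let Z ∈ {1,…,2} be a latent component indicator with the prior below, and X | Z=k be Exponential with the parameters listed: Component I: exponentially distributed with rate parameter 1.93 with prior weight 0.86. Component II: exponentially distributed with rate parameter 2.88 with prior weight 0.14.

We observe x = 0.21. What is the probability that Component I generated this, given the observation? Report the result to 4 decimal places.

0.8340

The responsibility of component k is π_k f_k(x) divided by Σ_j π_j f_j(x).
Component likelihoods at x = 0.21:
  f_I = 1.28688
  f_II = 1.57301
Weight by the priors:
  π_I·f_I = 0.86 × 1.28688 = 1.10672
  π_II·f_II = 0.14 × 1.57301 = 0.220221
Normaliser: 1.10672 + 0.220221 = 1.32694
P(Component I | data) ≈ 0.8340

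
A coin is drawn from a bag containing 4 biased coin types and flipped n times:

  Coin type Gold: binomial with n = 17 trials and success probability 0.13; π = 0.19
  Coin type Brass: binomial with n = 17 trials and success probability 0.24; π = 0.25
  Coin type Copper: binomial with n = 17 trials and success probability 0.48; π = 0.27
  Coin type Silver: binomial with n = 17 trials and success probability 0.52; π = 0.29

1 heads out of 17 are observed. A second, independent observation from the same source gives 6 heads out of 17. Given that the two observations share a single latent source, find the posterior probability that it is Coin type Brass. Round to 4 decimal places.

The responsibility of component k is w_k f_k(x) divided by Σ_j w_j f_j(x).
Since both observations come from the same component, the likelihood for component k is f_k(x₁)·f_k(x₂).
  L_Gold = [C(17,1)·0.13^1·0.87^16 = 17·0.13·0.107723 = 0.238068] × [0.0129108] = 0.00307364
  L_Brass = [C(17,1)·0.24^1·0.76^16 = 17·0.24·0.0123885 = 0.0505449] × [0.115557] = 0.00584083
  L_Copper = [C(17,1)·0.48^1·0.52^16 = 17·0.48·2.85794e-05 = 0.000233208] × [0.11378] = 2.65343e-05
  L_Silver = [C(17,1)·0.52^1·0.48^16 = 17·0.52·7.94072e-06 = 7.0196e-05] × [0.0762525] = 5.35262e-06
Unnormalised posteriors:
  w_Gold·L_Gold = 0.19 × 0.00307364 = 0.000583991
  w_Brass·L_Brass = 0.25 × 0.00584083 = 0.00146021
  w_Copper·L_Copper = 0.27 × 2.65343e-05 = 7.16427e-06
  w_Silver·L_Silver = 0.29 × 5.35262e-06 = 1.55226e-06
Sum: 0.000583991 + 0.00146021 + 7.16427e-06 + 1.55226e-06 = 0.00205292
P(Coin type Brass | x₁, x₂) = 0.00146021 / 0.00205292 ≈ 0.7113

0.7113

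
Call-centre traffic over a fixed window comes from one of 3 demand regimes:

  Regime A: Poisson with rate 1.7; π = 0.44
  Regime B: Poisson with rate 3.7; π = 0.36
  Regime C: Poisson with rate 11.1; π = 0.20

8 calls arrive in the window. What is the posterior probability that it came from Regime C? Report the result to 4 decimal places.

0.6864

Posterior ∝ prior × likelihood, so P(k | x) ∝ w_k f_k(x); normalise over all components.
Poisson probabilities:
  p_A = 0.000316061
  p_B = 0.0215379
  p_C = 0.0863763
Multiply by the mixture weights:
  w_A·p_A = 0.44 × 0.000316061 = 0.000139067
  w_B·p_B = 0.36 × 0.0215379 = 0.00775365
  w_C·p_C = 0.20 × 0.0863763 = 0.0172753
Evidence: 0.000139067 + 0.00775365 + 0.0172753 = 0.025168
So the posterior for Regime C is 0.0172753 / 0.025168 ≈ 0.6864.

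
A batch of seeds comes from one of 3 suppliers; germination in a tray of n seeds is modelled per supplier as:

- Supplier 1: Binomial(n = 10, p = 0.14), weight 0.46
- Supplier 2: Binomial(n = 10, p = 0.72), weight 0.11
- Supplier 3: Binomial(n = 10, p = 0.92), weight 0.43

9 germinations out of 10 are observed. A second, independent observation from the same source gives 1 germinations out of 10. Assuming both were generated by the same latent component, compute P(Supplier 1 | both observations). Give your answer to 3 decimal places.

Apply Bayes' rule: the posterior for each component is proportional to its prior times its likelihood at x.
Since both observations come from the same component, the likelihood for component k is f_k(x₁)·f_k(x₂).
  L_1 = [1.77685e-07] × [0.360258] = 6.40125e-08
  L_2 = [0.145596] × [7.61649e-05] = 1.10893e-05
  L_3 = [0.377729] × [1.2348e-09] = 4.66421e-10
Unnormalised posteriors:
  w_1·L_1 = 0.46 × 6.40125e-08 = 2.94458e-08
  w_2·L_2 = 0.11 × 1.10893e-05 = 1.21983e-06
  w_3·L_3 = 0.43 × 4.66421e-10 = 2.00561e-10
Sum: 2.94458e-08 + 1.21983e-06 + 2.00561e-10 = 1.24947e-06
P(Supplier 1 | data) ≈ 0.024

0.024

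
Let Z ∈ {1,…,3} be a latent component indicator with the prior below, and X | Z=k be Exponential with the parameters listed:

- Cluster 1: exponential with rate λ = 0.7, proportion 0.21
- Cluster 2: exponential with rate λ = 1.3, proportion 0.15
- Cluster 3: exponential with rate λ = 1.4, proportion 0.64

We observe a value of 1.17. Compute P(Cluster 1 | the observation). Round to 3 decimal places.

Posterior ∝ prior × likelihood, so P(k | x) ∝ π_k f_k(x); normalise over all components.
Evaluate each component's likelihood at the observed value:
  p_1 = 0.7·e^(−0.7·1.17) = 0.7·e^(−0.8190) = 0.308611
  p_2 = 1.3·e^(−1.3·1.17) = 1.3·e^(−1.5210) = 0.284041
  p_3 = 1.4·e^(−1.4·1.17) = 1.4·e^(−1.6380) = 0.272116
Prior × likelihood for each component:
  π_1·p_1 = 0.21 × 0.308611 = 0.0648082
  π_2·p_2 = 0.15 × 0.284041 = 0.0426062
  π_3·p_3 = 0.64 × 0.272116 = 0.174154
Denominator: 0.0648082 + 0.0426062 + 0.174154 = 0.281568
So the posterior for Cluster 1 is 0.0648082 / 0.281568 ≈ 0.230.

0.230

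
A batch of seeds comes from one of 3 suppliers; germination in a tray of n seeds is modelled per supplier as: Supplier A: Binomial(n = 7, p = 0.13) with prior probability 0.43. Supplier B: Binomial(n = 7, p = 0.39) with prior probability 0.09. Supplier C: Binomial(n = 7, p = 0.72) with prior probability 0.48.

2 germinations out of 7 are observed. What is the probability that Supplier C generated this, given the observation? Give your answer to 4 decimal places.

0.0823

P(component k | x) = P(Z=k)·f_k(x) / marginal(x), where marginal(x) = Σ_j P(Z=j)·f_j(x).
Evaluate each component's likelihood at the observed value:
  p_A = C(7,2)·0.13^2·0.87^5 = 21·0.0169·0.498421 = 0.17689
  p_B = C(7,2)·0.39^2·0.61^5 = 21·0.1521·0.0844596 = 0.269773
  p_C = C(7,2)·0.72^2·0.28^5 = 21·0.5184·0.00172104 = 0.0187359
Unnormalised posteriors:
  P(Z=A)·p_A = 0.43 × 0.17689 = 0.0760625
  P(Z=B)·p_B = 0.09 × 0.269773 = 0.0242795
  P(Z=C)·p_C = 0.48 × 0.0187359 = 0.00899323
Denominator: 0.0760625 + 0.0242795 + 0.00899323 = 0.109335
P(Supplier C | 2 germinations out of 7) = 0.00899323 / 0.109335 ≈ 0.0823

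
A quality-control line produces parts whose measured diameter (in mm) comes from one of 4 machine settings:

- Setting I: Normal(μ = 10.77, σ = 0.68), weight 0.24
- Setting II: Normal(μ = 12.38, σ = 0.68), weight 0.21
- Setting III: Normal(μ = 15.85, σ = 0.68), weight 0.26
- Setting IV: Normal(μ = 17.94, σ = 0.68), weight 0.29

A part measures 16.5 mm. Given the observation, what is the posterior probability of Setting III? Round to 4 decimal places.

Apply Bayes' rule: the posterior for each component is proportional to its prior times its likelihood at x.
Normal densities:
  p_I = (1/(0.68·√(2π)))·exp(−(16.5−10.77)²/(2·0.68²)) = 0.586680·exp(-35.50270) = 2.23755e-16
  p_II = (1/(0.68·√(2π)))·exp(−(16.5−12.38)²/(2·0.68²)) = 0.586680·exp(-18.35467) = 6.26713e-09
  p_III = (1/(0.68·√(2π)))·exp(−(16.5−15.85)²/(2·0.68²)) = 0.586680·exp(-0.45686) = 0.371528
  p_IV = (1/(0.68·√(2π)))·exp(−(16.5−17.94)²/(2·0.68²)) = 0.586680·exp(-2.24221) = 0.0623189
Weight by the priors:
  w_I·p_I = 0.24 × 2.23755e-16 = 5.37012e-17
  w_II·p_II = 0.21 × 6.26713e-09 = 1.3161e-09
  w_III·p_III = 0.26 × 0.371528 = 0.0965972
  w_IV·p_IV = 0.29 × 0.0623189 = 0.0180725
Evidence: 5.37012e-17 + 1.3161e-09 + 0.0965972 + 0.0180725 = 0.11467
P(Setting III | data) ≈ 0.8424

0.8424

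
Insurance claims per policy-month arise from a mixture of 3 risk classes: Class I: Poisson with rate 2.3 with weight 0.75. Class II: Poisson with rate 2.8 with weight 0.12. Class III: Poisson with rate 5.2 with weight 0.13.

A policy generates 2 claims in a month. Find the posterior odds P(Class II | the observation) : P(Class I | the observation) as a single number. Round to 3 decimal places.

0.144

Only the two components matter; the odds are (π_i f_i(x)) / (π_j f_j(x)).
Evaluate each component's likelihood at the observed value:
  p_I = e^(−2.3)·2.3^2/2! = 0.265185
  p_II = e^(−2.8)·2.8^2/2! = 0.238375
  p_III = e^(−5.2)·5.2^2/2! = 0.074584
Odds = (0.12/0.75) × (0.238375/0.265185) = 0.16 × 0.898904 ≈ 0.144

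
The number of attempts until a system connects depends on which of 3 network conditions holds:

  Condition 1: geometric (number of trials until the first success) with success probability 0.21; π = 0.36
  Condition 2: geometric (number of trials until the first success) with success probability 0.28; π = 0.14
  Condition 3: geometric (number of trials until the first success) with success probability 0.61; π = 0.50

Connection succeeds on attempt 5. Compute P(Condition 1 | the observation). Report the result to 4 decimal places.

By Bayes' theorem, P(k | x) = w_k f_k(x) / Σ_j w_j f_j(x).
Evaluate each component's likelihood at the observed value:
  p_1 = 0.21·(1−0.21)^4 = 0.21·0.389501 = 0.0817952
  p_2 = 0.28·(1−0.28)^4 = 0.28·0.268739 = 0.0752468
  p_3 = 0.61·(1−0.61)^4 = 0.61·0.0231344 = 0.014112
Prior × likelihood for each component:
  w_1·p_1 = 0.36 × 0.0817952 = 0.0294463
  w_2·p_2 = 0.14 × 0.0752468 = 0.0105346
  w_3·p_3 = 0.50 × 0.014112 = 0.007056
Normaliser: 0.0294463 + 0.0105346 + 0.007056 = 0.0470368
Responsibility of Condition 1: 0.0294463 / 0.0470368 ≈ 0.6260

0.6260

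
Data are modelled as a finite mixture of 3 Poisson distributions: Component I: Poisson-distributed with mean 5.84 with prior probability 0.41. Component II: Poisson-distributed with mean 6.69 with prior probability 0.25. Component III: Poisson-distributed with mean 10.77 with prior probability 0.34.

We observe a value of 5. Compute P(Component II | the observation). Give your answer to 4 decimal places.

The responsibility of component k is π_k f_k(x) divided by Σ_j π_j f_j(x).
Evaluate each component's likelihood at the observed value:
  L_I = e^(−5.84)·5.84^5/5! = 0.164666
  L_II = e^(−6.69)·6.69^5/5! = 0.138841
  L_III = e^(−10.77)·10.77^5/5! = 0.0253832
Prior × likelihood for each component:
  π_I·L_I = 0.41 × 0.164666 = 0.0675129
  π_II·L_II = 0.25 × 0.138841 = 0.0347104
  π_III·L_III = 0.34 × 0.0253832 = 0.00863027
Denominator: 0.0675129 + 0.0347104 + 0.00863027 = 0.110854
Responsibility of Component II: 0.0347104 / 0.110854 ≈ 0.3131

0.3131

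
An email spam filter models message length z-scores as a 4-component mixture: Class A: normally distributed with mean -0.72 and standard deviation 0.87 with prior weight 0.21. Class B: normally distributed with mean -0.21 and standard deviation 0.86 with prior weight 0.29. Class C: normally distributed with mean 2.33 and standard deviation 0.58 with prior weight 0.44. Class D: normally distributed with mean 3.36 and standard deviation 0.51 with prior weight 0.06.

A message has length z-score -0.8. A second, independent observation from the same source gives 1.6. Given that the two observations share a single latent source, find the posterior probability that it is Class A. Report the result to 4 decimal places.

P(component k | x) = π_k·f_k(x) / marginal(x), where marginal(x) = Σ_j π_j·f_j(x).
Since both observations come from the same component, the likelihood for component k is f_k(x₁)·f_k(x₂).
  L_A = [0.45662] × [0.0130988] = 0.00598119
  L_B = [0.366614] × [0.0506461] = 0.0185676
  L_C = [3.26252e-07] × [0.311525] = 1.01636e-07
  L_D = [2.78982e-15] × [0.00202897] = 5.66046e-18
Prior × likelihood for each component:
  π_A·L_A = 0.21 × 0.00598119 = 0.00125605
  π_B·L_B = 0.29 × 0.0185676 = 0.00538459
  π_C·L_C = 0.44 × 1.01636e-07 = 4.47197e-08
  π_D·L_D = 0.06 × 5.66046e-18 = 3.39628e-19
Normaliser: 0.00125605 + 0.00538459 + 4.47197e-08 + 3.39628e-19 = 0.00664069
Responsibility of Class A: 0.00125605 / 0.00664069 ≈ 0.1891

0.1891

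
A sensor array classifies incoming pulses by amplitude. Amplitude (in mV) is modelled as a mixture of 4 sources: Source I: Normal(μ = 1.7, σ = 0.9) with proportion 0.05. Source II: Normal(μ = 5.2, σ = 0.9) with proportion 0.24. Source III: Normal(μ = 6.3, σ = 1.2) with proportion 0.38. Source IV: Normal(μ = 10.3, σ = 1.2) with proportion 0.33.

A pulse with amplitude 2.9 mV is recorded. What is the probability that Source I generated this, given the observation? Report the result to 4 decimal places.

By Bayes' theorem, P(k | x) = P(Z=k) f_k(x) / Σ_j P(Z=j) f_j(x).
Component likelihoods at x = 2.9 mV:
  p_I = (1/(0.9·√(2π)))·exp(−(2.9−1.7)²/(2·0.9²)) = 0.443269·exp(-0.88889) = 0.182233
  p_II = (1/(0.9·√(2π)))·exp(−(2.9−5.2)²/(2·0.9²)) = 0.443269·exp(-3.26543) = 0.0169242
  p_III = (1/(1.2·√(2π)))·exp(−(2.9−6.3)²/(2·1.2²)) = 0.332452·exp(-4.01389) = 0.00600508
  p_IV = (1/(1.2·√(2π)))·exp(−(2.9−10.3)²/(2·1.2²)) = 0.332452·exp(-19.01389) = 1.83697e-09
Multiply by the mixture weights:
  P(Z=I)·p_I = 0.05 × 0.182233 = 0.00911167
  P(Z=II)·p_II = 0.24 × 0.0169242 = 0.00406181
  P(Z=III)·p_III = 0.38 × 0.00600508 = 0.00228193
  P(Z=IV)·p_IV = 0.33 × 1.83697e-09 = 6.062e-10
Sum: 0.00911167 + 0.00406181 + 0.00228193 + 6.062e-10 = 0.0154554
P(Source I | x) = 0.00911167 / 0.0154554 ≈ 0.5895

0.5895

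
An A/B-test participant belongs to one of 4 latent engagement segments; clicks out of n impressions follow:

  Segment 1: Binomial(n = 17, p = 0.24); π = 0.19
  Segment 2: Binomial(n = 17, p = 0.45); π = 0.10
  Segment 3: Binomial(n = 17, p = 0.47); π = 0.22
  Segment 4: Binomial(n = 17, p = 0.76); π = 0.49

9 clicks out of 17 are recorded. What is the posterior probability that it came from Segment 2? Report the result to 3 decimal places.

0.237

Apply Bayes' rule: the posterior for each component is proportional to its prior times its likelihood at x.
Component likelihoods at x = 9 clicks out of 17:
  L_1 = 0.00714817
  L_2 = 0.154028
  L_3 = 0.169384
  L_4 = 0.0226359
Unnormalised posteriors:
  π_1·L_1 = 0.19 × 0.00714817 = 0.00135815
  π_2·L_2 = 0.10 × 0.154028 = 0.0154028
  π_3·L_3 = 0.22 × 0.169384 = 0.0372645
  π_4·L_4 = 0.49 × 0.0226359 = 0.0110916
Normaliser: 0.00135815 + 0.0154028 + 0.0372645 + 0.0110916 = 0.065117
So the posterior for Segment 2 is 0.0154028 / 0.065117 ≈ 0.237.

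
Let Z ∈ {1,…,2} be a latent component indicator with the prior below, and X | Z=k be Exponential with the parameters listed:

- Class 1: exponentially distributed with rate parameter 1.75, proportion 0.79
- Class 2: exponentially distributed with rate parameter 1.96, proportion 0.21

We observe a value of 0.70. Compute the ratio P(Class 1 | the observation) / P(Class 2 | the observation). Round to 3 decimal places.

Since P(k|x) ∝ P(Z=k) f_k(x), the posterior odds are P(Z=i) f_i(x) / (P(Z=j) f_j(x)).
Component likelihoods at x = 0.70:
  L_1 = 0.514076
  L_2 = 0.497055
0.40612 / 0.104381 ≈ 3.891

3.891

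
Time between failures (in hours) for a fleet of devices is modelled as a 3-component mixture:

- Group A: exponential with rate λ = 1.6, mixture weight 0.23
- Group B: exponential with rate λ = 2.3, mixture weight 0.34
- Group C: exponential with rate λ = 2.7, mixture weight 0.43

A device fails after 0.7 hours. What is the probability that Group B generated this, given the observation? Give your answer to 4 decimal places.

0.3460

By Bayes' theorem, P(k | x) = π_k f_k(x) / Σ_j π_j f_j(x).
Evaluate each component's likelihood at the observed value:
  L_A = 1.6·e^(−1.6·0.7) = 1.6·e^(−1.1200) = 0.522048
  L_B = 2.3·e^(−2.3·0.7) = 2.3·e^(−1.6100) = 0.459742
  L_C = 2.7·e^(−2.7·0.7) = 2.7·e^(−1.8900) = 0.407894
Prior × likelihood for each component:
  π_A·L_A = 0.23 × 0.522048 = 0.120071
  π_B·L_B = 0.34 × 0.459742 = 0.156312
  π_C·L_C = 0.43 × 0.407894 = 0.175394
Denominator: 0.120071 + 0.156312 + 0.175394 = 0.451777
P(Group B | data) ≈ 0.3460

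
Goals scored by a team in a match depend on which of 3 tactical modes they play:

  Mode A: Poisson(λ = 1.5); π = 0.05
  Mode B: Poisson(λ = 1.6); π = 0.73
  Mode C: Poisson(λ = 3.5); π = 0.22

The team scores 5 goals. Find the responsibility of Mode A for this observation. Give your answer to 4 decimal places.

The responsibility of component k is π_k f_k(x) divided by Σ_j π_j f_j(x).
Evaluate each component's likelihood at the observed value:
  L_A = e^(−1.5)·1.5^5/5! = 0.01412
  L_B = e^(−1.6)·1.6^5/5! = 0.017642
  L_C = e^(−3.5)·3.5^5/5! = 0.132169
Multiply by the mixture weights:
  π_A·L_A = 0.05 × 0.01412 = 0.000705998
  π_B·L_B = 0.73 × 0.017642 = 0.0128787
  π_C·L_C = 0.22 × 0.132169 = 0.0290771
Sum: 0.000705998 + 0.0128787 + 0.0290771 = 0.0426617
P(Mode A | data) = 0.000705998 / 0.0426617 ≈ 0.0165

0.0165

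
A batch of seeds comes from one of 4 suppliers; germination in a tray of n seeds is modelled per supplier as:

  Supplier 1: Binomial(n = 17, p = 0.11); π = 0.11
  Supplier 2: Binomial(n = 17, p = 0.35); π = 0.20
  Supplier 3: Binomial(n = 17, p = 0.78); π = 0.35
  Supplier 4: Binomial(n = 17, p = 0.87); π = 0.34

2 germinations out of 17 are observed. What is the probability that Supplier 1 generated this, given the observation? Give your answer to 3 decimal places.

0.858

Apply Bayes' rule: the posterior for each component is proportional to its prior times its likelihood at x.
Evaluate each component's likelihood at the observed value:
  p_1 = C(17,2)·0.11^2·0.89^15 = 136·0.0121·0.174121 = 0.286533
  p_2 = C(17,2)·0.35^2·0.65^15 = 136·0.1225·0.00156207 = 0.0260241
  p_3 = C(17,2)·0.78^2·0.22^15 = 136·0.6084·1.3688e-10 = 1.13258e-08
  p_4 = C(17,2)·0.87^2·0.13^15 = 136·0.7569·5.11859e-14 = 5.26899e-12
Prior × likelihood for each component:
  π_1·p_1 = 0.11 × 0.286533 = 0.0315186
  π_2·p_2 = 0.20 × 0.0260241 = 0.00520482
  π_3·p_3 = 0.35 × 1.13258e-08 = 3.96402e-09
  π_4·p_4 = 0.34 × 5.26899e-12 = 1.79146e-12
Normaliser: 0.0315186 + 0.00520482 + 3.96402e-09 + 1.79146e-12 = 0.0367234
P(Supplier 1 | data) ≈ 0.858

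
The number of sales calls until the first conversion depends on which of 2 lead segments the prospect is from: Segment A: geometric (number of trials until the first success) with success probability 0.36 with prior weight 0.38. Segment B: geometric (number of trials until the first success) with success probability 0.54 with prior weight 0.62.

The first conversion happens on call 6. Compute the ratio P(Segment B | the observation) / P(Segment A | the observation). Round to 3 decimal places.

0.469

Since P(k|x) ∝ π_k f_k(x), the posterior odds are π_i f_i(x) / (π_j f_j(x)).
Component likelihoods at x = 6:
  f_A = 0.0386547
  f_B = 0.011122
Odds = (0.62/0.38) × (0.011122/0.0386547) = 1.63158 × 0.287727 ≈ 0.469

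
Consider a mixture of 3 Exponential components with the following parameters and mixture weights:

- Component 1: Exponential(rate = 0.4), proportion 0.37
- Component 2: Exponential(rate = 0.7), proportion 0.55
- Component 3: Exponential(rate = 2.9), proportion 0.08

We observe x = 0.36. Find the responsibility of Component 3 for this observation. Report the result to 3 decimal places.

0.160

P(component k | x) = π_k·f_k(x) / marginal(x), where marginal(x) = Σ_j π_j·f_j(x).
Exponential densities:
  f_1 = 0.346355
  f_2 = 0.544071
  f_3 = 1.02093
Multiply by the mixture weights:
  π_1·f_1 = 0.37 × 0.346355 = 0.128151
  π_2·f_2 = 0.55 × 0.544071 = 0.299239
  π_3·f_3 = 0.08 × 1.02093 = 0.0816741
Normaliser: 0.128151 + 0.299239 + 0.0816741 = 0.509065
Responsibility of Component 3: 0.0816741 / 0.509065 ≈ 0.160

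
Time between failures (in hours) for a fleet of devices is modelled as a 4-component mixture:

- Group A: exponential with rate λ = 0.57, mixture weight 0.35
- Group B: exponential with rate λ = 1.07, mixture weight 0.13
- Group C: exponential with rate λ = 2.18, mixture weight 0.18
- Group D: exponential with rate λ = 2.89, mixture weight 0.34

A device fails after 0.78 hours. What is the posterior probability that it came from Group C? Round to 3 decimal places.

The responsibility of component k is w_k f_k(x) divided by Σ_j w_j f_j(x).
Evaluate each component's likelihood at the observed value:
  f_A = 0.365416
  f_B = 0.464431
  f_C = 0.398091
  f_D = 0.303327
Weight by the priors:
  w_A·f_A = 0.35 × 0.365416 = 0.127896
  w_B·f_B = 0.13 × 0.464431 = 0.0603761
  w_C·f_C = 0.18 × 0.398091 = 0.0716563
  w_D·f_D = 0.34 × 0.303327 = 0.103131
Sum: 0.127896 + 0.0603761 + 0.0716563 + 0.103131 = 0.363059
P(Group C | x) ≈ 0.197

0.197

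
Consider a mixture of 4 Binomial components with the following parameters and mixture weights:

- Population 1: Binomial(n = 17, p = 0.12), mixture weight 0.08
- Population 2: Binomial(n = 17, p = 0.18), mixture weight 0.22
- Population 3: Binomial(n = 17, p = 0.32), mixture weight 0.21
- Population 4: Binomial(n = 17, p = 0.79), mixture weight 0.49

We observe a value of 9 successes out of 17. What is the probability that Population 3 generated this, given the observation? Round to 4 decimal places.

0.5937

P(component k | x) = π_k·f_k(x) / marginal(x), where marginal(x) = Σ_j π_j·f_j(x).
Component likelihoods at x = 9 successes out of 17:
  L_1 = C(17,9)·0.12^9·0.88^8 = 24310·5.15978e-09·0.359635 = 4.51105e-05
  L_2 = C(17,9)·0.18^9·0.82^8 = 24310·1.98359e-07·0.204414 = 0.000985708
  L_3 = C(17,9)·0.32^9·0.68^8 = 24310·3.51844e-05·0.0457163 = 0.0391026
  L_4 = C(17,9)·0.79^9·0.21^8 = 24310·0.119852·3.78229e-06 = 0.01102
Unnormalised posteriors:
  π_1·L_1 = 0.08 × 4.51105e-05 = 3.60884e-06
  π_2·L_2 = 0.22 × 0.000985708 = 0.000216856
  π_3·L_3 = 0.21 × 0.0391026 = 0.00821155
  π_4·L_4 = 0.49 × 0.01102 = 0.00539982
Evidence: 3.60884e-06 + 0.000216856 + 0.00821155 + 0.00539982 = 0.0138318
So the posterior for Population 3 is 0.00821155 / 0.0138318 ≈ 0.5937.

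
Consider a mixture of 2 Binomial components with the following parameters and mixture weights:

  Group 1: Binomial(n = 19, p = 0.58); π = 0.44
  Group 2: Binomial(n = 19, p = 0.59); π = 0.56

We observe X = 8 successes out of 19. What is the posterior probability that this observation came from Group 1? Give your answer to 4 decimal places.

P(component k | x) = w_k·f_k(x) / marginal(x), where marginal(x) = Σ_j w_j·f_j(x).
Evaluate each component's likelihood at the observed value:
  L_1 = 0.069436
  L_2 = 0.0610741
Weight by the priors:
  w_1·L_1 = 0.44 × 0.069436 = 0.0305518
  w_2·L_2 = 0.56 × 0.0610741 = 0.0342015
Denominator: 0.0305518 + 0.0342015 = 0.0647533
Responsibility of Group 1: 0.0305518 / 0.0647533 ≈ 0.4718

0.4718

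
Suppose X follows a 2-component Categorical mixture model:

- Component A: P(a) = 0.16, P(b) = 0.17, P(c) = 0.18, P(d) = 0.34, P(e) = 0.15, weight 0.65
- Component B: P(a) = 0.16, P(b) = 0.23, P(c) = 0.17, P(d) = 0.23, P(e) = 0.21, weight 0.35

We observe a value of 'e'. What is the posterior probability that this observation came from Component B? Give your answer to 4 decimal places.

0.4298

Apply Bayes' rule: the posterior for each component is proportional to its prior times its likelihood at x.
Component likelihoods at x = 'e':
  p_A = P(e | comp) = 0.15
  p_B = P(e | comp) = 0.21
Prior × likelihood for each component:
  w_A·p_A = 0.65 × 0.15 = 0.0975
  w_B·p_B = 0.35 × 0.21 = 0.0735
Normaliser: 0.0975 + 0.0735 = 0.171
P(Component B | x) = 0.0735 / 0.171 ≈ 0.4298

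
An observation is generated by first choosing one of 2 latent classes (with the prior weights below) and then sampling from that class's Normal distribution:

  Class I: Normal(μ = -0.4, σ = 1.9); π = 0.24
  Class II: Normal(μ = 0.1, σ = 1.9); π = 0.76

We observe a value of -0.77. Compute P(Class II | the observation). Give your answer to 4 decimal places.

Apply Bayes' rule: the posterior for each component is proportional to its prior times its likelihood at x.
Evaluate each component's likelihood at the observed value:
  L_I = (1/(1.9·√(2π)))·exp(−(-0.77−-0.4)²/(2·1.9²)) = 0.209970·exp(-0.01896) = 0.206026
  L_II = (1/(1.9·√(2π)))·exp(−(-0.77−0.1)²/(2·1.9²)) = 0.209970·exp(-0.10483) = 0.189072
Weight by the priors:
  w_I·L_I = 0.24 × 0.206026 = 0.0494462
  w_II·L_II = 0.76 × 0.189072 = 0.143695
Denominator: 0.0494462 + 0.143695 = 0.193141
So the posterior for Class II is 0.143695 / 0.193141 ≈ 0.7440.

0.7440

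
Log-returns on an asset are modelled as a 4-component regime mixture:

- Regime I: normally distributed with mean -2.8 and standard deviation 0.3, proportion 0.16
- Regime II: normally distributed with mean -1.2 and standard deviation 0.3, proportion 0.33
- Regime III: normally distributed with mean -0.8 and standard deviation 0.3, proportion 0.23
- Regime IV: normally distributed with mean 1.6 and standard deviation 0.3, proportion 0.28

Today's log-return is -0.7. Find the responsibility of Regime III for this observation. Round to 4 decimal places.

0.7256

P(component k | x) = π_k·f_k(x) / marginal(x), where marginal(x) = Σ_j π_j·f_j(x).
Component likelihoods at x = -0.7:
  L_I = (1/(0.3·√(2π)))·exp(−(-0.7−-2.8)²/(2·0.3²)) = 1.329808·exp(-24.50000) = 3.04491e-11
  L_II = (1/(0.3·√(2π)))·exp(−(-0.7−-1.2)²/(2·0.3²)) = 1.329808·exp(-1.38889) = 0.33159
  L_III = (1/(0.3·√(2π)))·exp(−(-0.7−-0.8)²/(2·0.3²)) = 1.329808·exp(-0.05556) = 1.25794
  L_IV = (1/(0.3·√(2π)))·exp(−(-0.7−1.6)²/(2·0.3²)) = 1.329808·exp(-29.38889) = 2.29275e-13
Prior × likelihood for each component:
  π_I·L_I = 0.16 × 3.04491e-11 = 4.87185e-12
  π_II·L_II = 0.33 × 0.33159 = 0.109425
  π_III·L_III = 0.23 × 1.25794 = 0.289327
  π_IV·L_IV = 0.28 × 2.29275e-13 = 6.4197e-14
Sum: 4.87185e-12 + 0.109425 + 0.289327 + 6.4197e-14 = 0.398752
So the posterior for Regime III is 0.289327 / 0.398752 ≈ 0.7256.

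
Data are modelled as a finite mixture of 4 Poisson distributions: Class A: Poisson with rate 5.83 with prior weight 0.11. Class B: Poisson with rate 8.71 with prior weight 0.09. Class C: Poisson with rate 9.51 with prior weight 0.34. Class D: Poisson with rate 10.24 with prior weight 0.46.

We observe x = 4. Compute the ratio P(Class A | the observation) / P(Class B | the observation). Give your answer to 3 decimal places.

The posterior odds equal the prior odds times the likelihood ratio: (w_i/w_j)·(f_i(x)/f_j(x)).
Evaluate each component's likelihood at the observed value:
  f_A = 0.141425
  f_B = 0.0395509
  f_C = 0.0252563
  f_D = 0.0163611
Posterior odds = (w_A·f_A) / (w_B·f_B) = (0.11·0.141425) / (0.09·0.0395509) = 0.0155567 / 0.00355958 ≈ 4.370

4.370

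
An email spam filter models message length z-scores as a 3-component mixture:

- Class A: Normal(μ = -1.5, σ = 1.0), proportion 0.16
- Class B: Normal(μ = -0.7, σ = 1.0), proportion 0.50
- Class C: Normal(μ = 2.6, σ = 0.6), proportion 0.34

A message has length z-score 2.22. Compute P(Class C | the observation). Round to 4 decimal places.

By Bayes' theorem, P(k | x) = P(Z=k) f_k(x) / Σ_j P(Z=j) f_j(x).
Component likelihoods at x = 2.22:
  p_A = 0.000394403
  p_B = 0.00561598
  p_C = 0.544075
Unnormalised posteriors:
  P(Z=A)·p_A = 0.16 × 0.000394403 = 6.31044e-05
  P(Z=B)·p_B = 0.50 × 0.00561598 = 0.00280799
  P(Z=C)·p_C = 0.34 × 0.544075 = 0.184985
Normaliser: 6.31044e-05 + 0.00280799 + 0.184985 = 0.187857
Responsibility of Class C: 0.184985 / 0.187857 ≈ 0.9847

0.9847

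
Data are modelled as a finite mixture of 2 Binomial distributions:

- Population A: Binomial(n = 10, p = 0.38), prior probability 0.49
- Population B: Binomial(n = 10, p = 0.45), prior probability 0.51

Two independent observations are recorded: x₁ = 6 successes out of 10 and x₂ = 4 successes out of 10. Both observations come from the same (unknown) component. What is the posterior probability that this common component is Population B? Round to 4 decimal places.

Apply Bayes' rule: the posterior for each component is proportional to its prior times its likelihood at x.
Since both observations come from the same component, the likelihood for component k is f_k(x₁)·f_k(x₂).
  f_A = [C(10,6)·0.38^6·0.62^4 = 210·0.00301094·0.147763 = 0.0934303] × [0.248716] = 0.0232376
  f_B = [C(10,6)·0.45^6·0.55^4 = 210·0.00830377·0.0915063 = 0.159568] × [0.238367] = 0.0380356
Unnormalised posteriors:
  π_A·f_A = 0.49 × 0.0232376 = 0.0113864
  π_B·f_B = 0.51 × 0.0380356 = 0.0193982
Marginal: 0.0113864 + 0.0193982 = 0.0307846
P(Population B | data) ≈ 0.6301

0.6301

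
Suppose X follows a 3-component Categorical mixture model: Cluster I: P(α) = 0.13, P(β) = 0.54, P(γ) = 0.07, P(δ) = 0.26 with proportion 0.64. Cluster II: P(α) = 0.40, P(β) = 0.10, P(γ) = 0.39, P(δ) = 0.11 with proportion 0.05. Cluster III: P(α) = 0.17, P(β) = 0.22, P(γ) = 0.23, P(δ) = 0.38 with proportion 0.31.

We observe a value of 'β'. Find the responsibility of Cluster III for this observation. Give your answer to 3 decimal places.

The responsibility of component k is π_k f_k(x) divided by Σ_j π_j f_j(x).
Component likelihoods at x = 'β':
  L_I = P(β | comp) = 0.54
  L_II = P(β | comp) = 0.10
  L_III = P(β | comp) = 0.22
Multiply by the mixture weights:
  π_I·L_I = 0.64 × 0.54 = 0.3456
  π_II·L_II = 0.05 × 0.1 = 0.005
  π_III·L_III = 0.31 × 0.22 = 0.0682
Sum: 0.3456 + 0.005 + 0.0682 = 0.4188
Responsibility of Cluster III: 0.0682 / 0.4188 ≈ 0.163

0.163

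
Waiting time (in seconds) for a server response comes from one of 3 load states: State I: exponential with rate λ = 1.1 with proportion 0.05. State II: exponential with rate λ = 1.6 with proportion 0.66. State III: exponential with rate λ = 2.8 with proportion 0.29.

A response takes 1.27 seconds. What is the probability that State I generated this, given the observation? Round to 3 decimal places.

Posterior ∝ prior × likelihood, so P(k | x) ∝ w_k f_k(x); normalise over all components.
Component likelihoods at x = 1.27 seconds:
  L_I = 0.272072
  L_II = 0.209717
  L_III = 0.0799479
Prior × likelihood for each component:
  w_I·L_I = 0.05 × 0.272072 = 0.0136036
  w_II·L_II = 0.66 × 0.209717 = 0.138413
  w_III·L_III = 0.29 × 0.0799479 = 0.0231849
Denominator: 0.0136036 + 0.138413 + 0.0231849 = 0.175202
Responsibility of State I: 0.0136036 / 0.175202 ≈ 0.078

0.078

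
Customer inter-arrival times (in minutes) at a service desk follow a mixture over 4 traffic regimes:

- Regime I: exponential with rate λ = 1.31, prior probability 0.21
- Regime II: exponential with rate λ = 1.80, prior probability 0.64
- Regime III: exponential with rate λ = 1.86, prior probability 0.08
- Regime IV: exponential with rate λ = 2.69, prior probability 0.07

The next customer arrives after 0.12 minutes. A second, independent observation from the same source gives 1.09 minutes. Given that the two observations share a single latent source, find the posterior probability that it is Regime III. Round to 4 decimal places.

P(component k | x) = w_k·f_k(x) / marginal(x), where marginal(x) = Σ_j w_j·f_j(x).
Since both observations come from the same component, the likelihood for component k is f_k(x₁)·f_k(x₂).
  L_I = [1.31·e^(−1.31·0.12) = 1.31·e^(−0.1572) = 1.11944] × [0.314154] = 0.351676
  L_II = [1.80·e^(−1.80·0.12) = 1.80·e^(−0.2160) = 1.45032] × [0.253039] = 0.366988
  L_III = [1.86·e^(−1.86·0.12) = 1.86·e^(−0.2232) = 1.48792] × [0.24492] = 0.36442
  L_IV = [2.69·e^(−2.69·0.12) = 2.69·e^(−0.3228) = 1.94788] × [0.143337] = 0.279203
Unnormalised posteriors:
  w_I·L_I = 0.21 × 0.351676 = 0.0738519
  w_II·L_II = 0.64 × 0.366988 = 0.234872
  w_III·L_III = 0.08 × 0.36442 = 0.0291536
  w_IV·L_IV = 0.07 × 0.279203 = 0.0195442
Evidence: 0.0738519 + 0.234872 + 0.0291536 + 0.0195442 = 0.357422
P(Regime III | x₁, x₂) = 0.0291536 / 0.357422 ≈ 0.0816

0.0816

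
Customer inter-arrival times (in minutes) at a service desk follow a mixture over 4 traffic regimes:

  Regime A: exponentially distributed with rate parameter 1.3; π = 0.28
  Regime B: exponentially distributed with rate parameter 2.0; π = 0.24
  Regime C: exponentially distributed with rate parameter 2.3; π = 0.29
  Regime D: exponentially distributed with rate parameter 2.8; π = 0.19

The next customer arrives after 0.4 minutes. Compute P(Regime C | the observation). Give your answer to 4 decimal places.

0.3050

Posterior ∝ prior × likelihood, so P(k | x) ∝ P(Z=k) f_k(x); normalise over all components.
Component likelihoods at x = 0.4 minutes:
  p_A = 1.3·e^(−1.3·0.4) = 1.3·e^(−0.5200) = 0.772877
  p_B = 2.0·e^(−2.0·0.4) = 2.0·e^(−0.8000) = 0.898658
  p_C = 2.3·e^(−2.3·0.4) = 2.3·e^(−0.9200) = 0.916594
  p_D = 2.8·e^(−2.8·0.4) = 2.8·e^(−1.1200) = 0.913583
Weight by the priors:
  P(Z=A)·p_A = 0.28 × 0.772877 = 0.216405
  P(Z=B)·p_B = 0.24 × 0.898658 = 0.215678
  P(Z=C)·p_C = 0.29 × 0.916594 = 0.265812
  P(Z=D)·p_D = 0.19 × 0.913583 = 0.173581
Sum: 0.216405 + 0.215678 + 0.265812 + 0.173581 = 0.871476
P(Regime C | 0.4 minutes) ≈ 0.3050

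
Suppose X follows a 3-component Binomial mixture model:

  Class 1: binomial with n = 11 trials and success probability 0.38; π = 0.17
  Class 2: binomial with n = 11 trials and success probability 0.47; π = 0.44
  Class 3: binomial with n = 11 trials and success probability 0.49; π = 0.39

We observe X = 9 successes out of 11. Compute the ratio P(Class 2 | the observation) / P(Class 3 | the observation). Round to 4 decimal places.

0.8374

The posterior odds equal the prior odds times the likelihood ratio: (π_i/π_j)·(f_i(x)/f_j(x)).
Evaluate each component's likelihood at the observed value:
  L_1 = 0.003493
  L_2 = 0.01729
  L_3 = 0.0232953
Posterior odds = (π_2·L_2) / (π_3·L_3) = (0.44·0.01729) / (0.39·0.0232953) = 0.0076076 / 0.00908516 ≈ 0.8374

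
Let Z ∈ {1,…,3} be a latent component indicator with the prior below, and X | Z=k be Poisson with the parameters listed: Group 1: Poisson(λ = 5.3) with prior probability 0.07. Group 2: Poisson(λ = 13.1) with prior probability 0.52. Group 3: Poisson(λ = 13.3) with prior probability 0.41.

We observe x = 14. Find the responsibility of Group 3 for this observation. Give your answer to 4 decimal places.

0.4436

Apply Bayes' rule: the posterior for each component is proportional to its prior times its likelihood at x.
Evaluate each component's likelihood at the observed value:
  p_1 = 0.00079012
  p_2 = 0.102833
  p_3 = 0.104087
Weight by the priors:
  P(Z=1)·p_1 = 0.07 × 0.00079012 = 5.53084e-05
  P(Z=2)·p_2 = 0.52 × 0.102833 = 0.0534731
  P(Z=3)·p_3 = 0.41 × 0.104087 = 0.0426758
Sum: 5.53084e-05 + 0.0534731 + 0.0426758 = 0.0962042
P(Group 3 | data) ≈ 0.4436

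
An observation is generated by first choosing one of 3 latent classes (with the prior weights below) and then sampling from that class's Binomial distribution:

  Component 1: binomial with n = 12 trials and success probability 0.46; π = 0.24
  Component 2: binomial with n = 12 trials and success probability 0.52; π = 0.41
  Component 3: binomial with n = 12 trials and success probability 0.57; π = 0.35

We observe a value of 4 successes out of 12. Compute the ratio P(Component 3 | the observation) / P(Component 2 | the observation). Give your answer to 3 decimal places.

Posterior odds = (π_i f_i(x)) / (π_j f_j(x)); the normalising sum cancels.
Binomial probabilities:
  p_1 = C(12,4)·0.46^4·0.54^8 = 495·0.0447746·0.0072302 = 0.160246
  p_2 = C(12,4)·0.52^4·0.48^8 = 495·0.0731162·0.00281793 = 0.101988
  p_3 = C(12,4)·0.57^4·0.43^8 = 495·0.10556·0.00116882 = 0.0610734
Posterior odds = (π_3·p_3) / (π_2·p_2) = (0.35·0.0610734) / (0.41·0.101988) = 0.0213757 / 0.041815 ≈ 0.511

0.511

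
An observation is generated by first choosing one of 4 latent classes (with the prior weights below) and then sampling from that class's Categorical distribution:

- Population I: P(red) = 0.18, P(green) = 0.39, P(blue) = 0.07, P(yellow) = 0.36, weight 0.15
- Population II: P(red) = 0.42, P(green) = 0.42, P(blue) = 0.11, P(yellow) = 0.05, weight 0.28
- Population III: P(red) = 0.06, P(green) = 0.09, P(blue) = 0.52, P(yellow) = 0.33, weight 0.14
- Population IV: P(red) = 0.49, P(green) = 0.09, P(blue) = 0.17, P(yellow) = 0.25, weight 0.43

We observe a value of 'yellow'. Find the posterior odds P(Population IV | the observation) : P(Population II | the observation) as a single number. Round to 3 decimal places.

7.679

The posterior odds equal the prior odds times the likelihood ratio: (π_i/π_j)·(f_i(x)/f_j(x)).
Component likelihoods at x = 'yellow':
  f_I = 0.36
  f_II = 0.05
  f_III = 0.33
  f_IV = 0.25
Odds = (0.43/0.28) × (0.25/0.05) = 1.53571 × 5 ≈ 7.679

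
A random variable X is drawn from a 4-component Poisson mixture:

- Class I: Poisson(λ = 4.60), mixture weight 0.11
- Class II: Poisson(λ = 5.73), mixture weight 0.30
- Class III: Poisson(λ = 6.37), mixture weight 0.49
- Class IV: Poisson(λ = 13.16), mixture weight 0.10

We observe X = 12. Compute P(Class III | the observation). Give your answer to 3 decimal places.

0.365

P(component k | x) = π_k·f_k(x) / marginal(x), where marginal(x) = Σ_j π_j·f_j(x).
Evaluate each component's likelihood at the observed value:
  p_I = e^(−4.60)·4.60^12/12! = 0.00188366
  p_II = e^(−5.73)·5.73^12/12! = 0.00849202
  p_III = e^(−6.37)·6.37^12/12! = 0.0159544
  p_IV = e^(−13.16)·13.16^12/12! = 0.108497
Prior × likelihood for each component:
  π_I·p_I = 0.11 × 0.00188366 = 0.000207203
  π_II·p_II = 0.30 × 0.00849202 = 0.00254761
  π_III·p_III = 0.49 × 0.0159544 = 0.00781765
  π_IV·p_IV = 0.10 × 0.108497 = 0.0108497
Denominator: 0.000207203 + 0.00254761 + 0.00781765 + 0.0108497 = 0.0214222
So the posterior for Class III is 0.00781765 / 0.0214222 ≈ 0.365.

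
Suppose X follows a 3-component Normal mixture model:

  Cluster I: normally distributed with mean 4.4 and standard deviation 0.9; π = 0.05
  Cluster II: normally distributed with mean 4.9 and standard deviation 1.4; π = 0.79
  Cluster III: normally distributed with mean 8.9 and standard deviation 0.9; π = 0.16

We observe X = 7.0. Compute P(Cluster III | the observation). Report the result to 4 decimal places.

Apply Bayes' rule: the posterior for each component is proportional to its prior times its likelihood at x.
Evaluate each component's likelihood at the observed value:
  L_I = (1/(0.9·√(2π)))·exp(−(7.0−4.4)²/(2·0.9²)) = 0.443269·exp(-4.17284) = 0.00683009
  L_II = (1/(1.4·√(2π)))·exp(−(7.0−4.9)²/(2·1.4²)) = 0.284959·exp(-1.12500) = 0.0925126
  L_III = (1/(0.9·√(2π)))·exp(−(7.0−8.9)²/(2·0.9²)) = 0.443269·exp(-2.22840) = 0.0477406
Weight by the priors:
  π_I·L_I = 0.05 × 0.00683009 = 0.000341504
  π_II·L_II = 0.79 × 0.0925126 = 0.0730849
  π_III·L_III = 0.16 × 0.0477406 = 0.0076385
Sum: 0.000341504 + 0.0730849 + 0.0076385 = 0.0810649
P(Cluster III | 7.0) = 0.0076385 / 0.0810649 ≈ 0.0942

0.0942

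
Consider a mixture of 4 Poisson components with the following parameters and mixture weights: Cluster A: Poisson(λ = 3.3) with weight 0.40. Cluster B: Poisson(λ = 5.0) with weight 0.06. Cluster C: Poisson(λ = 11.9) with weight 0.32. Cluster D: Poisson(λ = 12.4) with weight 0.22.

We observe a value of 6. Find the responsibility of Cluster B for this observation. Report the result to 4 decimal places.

The responsibility of component k is P(Z=k) f_k(x) divided by Σ_j P(Z=j) f_j(x).
Evaluate each component's likelihood at the observed value:
  L_A = 0.0661575
  L_B = 0.146223
  L_C = 0.0267821
  L_D = 0.0207944
Weight by the priors:
  P(Z=A)·L_A = 0.40 × 0.0661575 = 0.026463
  P(Z=B)·L_B = 0.06 × 0.146223 = 0.00877337
  P(Z=C)·L_C = 0.32 × 0.0267821 = 0.00857028
  P(Z=D)·L_D = 0.22 × 0.0207944 = 0.00457476
Sum: 0.026463 + 0.00877337 + 0.00857028 + 0.00457476 = 0.0483814
P(Cluster B | data) = 0.00877337 / 0.0483814 ≈ 0.1813

0.1813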